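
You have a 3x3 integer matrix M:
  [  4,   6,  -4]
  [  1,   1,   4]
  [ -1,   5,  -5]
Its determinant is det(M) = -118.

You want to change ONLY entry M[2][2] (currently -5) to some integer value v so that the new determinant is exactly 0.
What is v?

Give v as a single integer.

det is linear in entry M[2][2]: det = old_det + (v - -5) * C_22
Cofactor C_22 = -2
Want det = 0: -118 + (v - -5) * -2 = 0
  (v - -5) = 118 / -2 = -59
  v = -5 + (-59) = -64

Answer: -64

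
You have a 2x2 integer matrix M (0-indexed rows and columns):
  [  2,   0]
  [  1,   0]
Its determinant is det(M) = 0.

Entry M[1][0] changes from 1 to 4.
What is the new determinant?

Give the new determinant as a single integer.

Answer: 0

Derivation:
det is linear in row 1: changing M[1][0] by delta changes det by delta * cofactor(1,0).
Cofactor C_10 = (-1)^(1+0) * minor(1,0) = 0
Entry delta = 4 - 1 = 3
Det delta = 3 * 0 = 0
New det = 0 + 0 = 0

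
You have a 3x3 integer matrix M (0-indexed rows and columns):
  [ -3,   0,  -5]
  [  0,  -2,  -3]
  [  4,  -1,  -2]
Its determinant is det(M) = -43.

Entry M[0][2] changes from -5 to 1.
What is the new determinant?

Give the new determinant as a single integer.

Answer: 5

Derivation:
det is linear in row 0: changing M[0][2] by delta changes det by delta * cofactor(0,2).
Cofactor C_02 = (-1)^(0+2) * minor(0,2) = 8
Entry delta = 1 - -5 = 6
Det delta = 6 * 8 = 48
New det = -43 + 48 = 5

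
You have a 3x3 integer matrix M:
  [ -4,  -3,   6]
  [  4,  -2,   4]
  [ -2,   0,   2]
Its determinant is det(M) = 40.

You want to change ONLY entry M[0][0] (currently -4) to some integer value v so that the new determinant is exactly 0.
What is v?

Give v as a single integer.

Answer: 6

Derivation:
det is linear in entry M[0][0]: det = old_det + (v - -4) * C_00
Cofactor C_00 = -4
Want det = 0: 40 + (v - -4) * -4 = 0
  (v - -4) = -40 / -4 = 10
  v = -4 + (10) = 6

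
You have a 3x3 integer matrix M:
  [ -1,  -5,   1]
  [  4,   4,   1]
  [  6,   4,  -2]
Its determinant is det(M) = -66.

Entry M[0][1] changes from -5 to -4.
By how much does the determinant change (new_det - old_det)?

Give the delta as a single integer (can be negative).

Answer: 14

Derivation:
Cofactor C_01 = 14
Entry delta = -4 - -5 = 1
Det delta = entry_delta * cofactor = 1 * 14 = 14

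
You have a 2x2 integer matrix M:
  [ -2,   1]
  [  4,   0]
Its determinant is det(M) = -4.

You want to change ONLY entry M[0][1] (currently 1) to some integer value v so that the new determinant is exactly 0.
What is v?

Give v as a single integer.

Answer: 0

Derivation:
det is linear in entry M[0][1]: det = old_det + (v - 1) * C_01
Cofactor C_01 = -4
Want det = 0: -4 + (v - 1) * -4 = 0
  (v - 1) = 4 / -4 = -1
  v = 1 + (-1) = 0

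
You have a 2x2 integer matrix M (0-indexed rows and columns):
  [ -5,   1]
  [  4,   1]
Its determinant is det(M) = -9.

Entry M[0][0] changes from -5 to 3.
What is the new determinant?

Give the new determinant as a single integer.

det is linear in row 0: changing M[0][0] by delta changes det by delta * cofactor(0,0).
Cofactor C_00 = (-1)^(0+0) * minor(0,0) = 1
Entry delta = 3 - -5 = 8
Det delta = 8 * 1 = 8
New det = -9 + 8 = -1

Answer: -1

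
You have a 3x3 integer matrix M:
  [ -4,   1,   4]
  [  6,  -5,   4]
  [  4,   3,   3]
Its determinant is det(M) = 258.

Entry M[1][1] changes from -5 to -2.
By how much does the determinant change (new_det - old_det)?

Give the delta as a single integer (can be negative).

Cofactor C_11 = -28
Entry delta = -2 - -5 = 3
Det delta = entry_delta * cofactor = 3 * -28 = -84

Answer: -84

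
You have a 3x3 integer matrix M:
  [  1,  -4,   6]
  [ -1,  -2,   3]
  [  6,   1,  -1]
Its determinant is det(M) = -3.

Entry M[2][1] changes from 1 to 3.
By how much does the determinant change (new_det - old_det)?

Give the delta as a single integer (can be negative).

Cofactor C_21 = -9
Entry delta = 3 - 1 = 2
Det delta = entry_delta * cofactor = 2 * -9 = -18

Answer: -18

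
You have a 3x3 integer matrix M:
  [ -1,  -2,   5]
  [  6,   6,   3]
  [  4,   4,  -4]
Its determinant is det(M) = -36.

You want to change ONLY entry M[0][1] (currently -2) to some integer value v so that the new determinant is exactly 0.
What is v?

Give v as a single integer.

det is linear in entry M[0][1]: det = old_det + (v - -2) * C_01
Cofactor C_01 = 36
Want det = 0: -36 + (v - -2) * 36 = 0
  (v - -2) = 36 / 36 = 1
  v = -2 + (1) = -1

Answer: -1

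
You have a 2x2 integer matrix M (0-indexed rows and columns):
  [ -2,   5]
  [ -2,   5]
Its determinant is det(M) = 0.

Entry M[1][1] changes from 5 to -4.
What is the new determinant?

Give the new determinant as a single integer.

det is linear in row 1: changing M[1][1] by delta changes det by delta * cofactor(1,1).
Cofactor C_11 = (-1)^(1+1) * minor(1,1) = -2
Entry delta = -4 - 5 = -9
Det delta = -9 * -2 = 18
New det = 0 + 18 = 18

Answer: 18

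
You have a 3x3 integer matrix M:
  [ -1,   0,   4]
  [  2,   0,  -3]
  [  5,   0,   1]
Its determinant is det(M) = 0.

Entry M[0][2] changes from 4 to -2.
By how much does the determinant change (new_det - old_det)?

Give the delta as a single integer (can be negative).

Answer: 0

Derivation:
Cofactor C_02 = 0
Entry delta = -2 - 4 = -6
Det delta = entry_delta * cofactor = -6 * 0 = 0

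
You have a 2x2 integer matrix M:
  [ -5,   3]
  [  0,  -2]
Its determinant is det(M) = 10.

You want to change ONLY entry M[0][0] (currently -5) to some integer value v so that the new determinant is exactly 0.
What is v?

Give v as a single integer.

Answer: 0

Derivation:
det is linear in entry M[0][0]: det = old_det + (v - -5) * C_00
Cofactor C_00 = -2
Want det = 0: 10 + (v - -5) * -2 = 0
  (v - -5) = -10 / -2 = 5
  v = -5 + (5) = 0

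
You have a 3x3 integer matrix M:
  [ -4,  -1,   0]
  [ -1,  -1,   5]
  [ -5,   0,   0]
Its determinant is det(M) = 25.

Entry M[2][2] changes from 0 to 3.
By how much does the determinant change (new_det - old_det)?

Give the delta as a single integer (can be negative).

Answer: 9

Derivation:
Cofactor C_22 = 3
Entry delta = 3 - 0 = 3
Det delta = entry_delta * cofactor = 3 * 3 = 9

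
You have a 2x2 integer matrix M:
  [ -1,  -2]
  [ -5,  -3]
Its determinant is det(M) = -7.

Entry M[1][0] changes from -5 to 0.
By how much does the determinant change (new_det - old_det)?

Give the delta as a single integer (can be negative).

Answer: 10

Derivation:
Cofactor C_10 = 2
Entry delta = 0 - -5 = 5
Det delta = entry_delta * cofactor = 5 * 2 = 10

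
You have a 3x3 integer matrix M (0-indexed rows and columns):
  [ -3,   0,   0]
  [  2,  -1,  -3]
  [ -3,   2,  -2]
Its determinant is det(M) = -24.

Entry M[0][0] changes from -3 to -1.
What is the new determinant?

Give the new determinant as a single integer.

det is linear in row 0: changing M[0][0] by delta changes det by delta * cofactor(0,0).
Cofactor C_00 = (-1)^(0+0) * minor(0,0) = 8
Entry delta = -1 - -3 = 2
Det delta = 2 * 8 = 16
New det = -24 + 16 = -8

Answer: -8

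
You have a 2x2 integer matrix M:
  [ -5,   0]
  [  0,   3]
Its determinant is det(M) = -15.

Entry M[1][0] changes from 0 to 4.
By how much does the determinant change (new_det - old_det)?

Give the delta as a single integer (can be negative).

Cofactor C_10 = 0
Entry delta = 4 - 0 = 4
Det delta = entry_delta * cofactor = 4 * 0 = 0

Answer: 0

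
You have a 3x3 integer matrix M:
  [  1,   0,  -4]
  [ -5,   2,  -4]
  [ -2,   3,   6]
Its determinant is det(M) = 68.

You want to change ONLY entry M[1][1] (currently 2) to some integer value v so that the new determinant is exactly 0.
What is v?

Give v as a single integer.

det is linear in entry M[1][1]: det = old_det + (v - 2) * C_11
Cofactor C_11 = -2
Want det = 0: 68 + (v - 2) * -2 = 0
  (v - 2) = -68 / -2 = 34
  v = 2 + (34) = 36

Answer: 36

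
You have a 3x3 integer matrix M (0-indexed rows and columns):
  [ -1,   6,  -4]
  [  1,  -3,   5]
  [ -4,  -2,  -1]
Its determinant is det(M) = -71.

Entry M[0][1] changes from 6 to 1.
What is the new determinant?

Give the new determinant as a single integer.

Answer: 24

Derivation:
det is linear in row 0: changing M[0][1] by delta changes det by delta * cofactor(0,1).
Cofactor C_01 = (-1)^(0+1) * minor(0,1) = -19
Entry delta = 1 - 6 = -5
Det delta = -5 * -19 = 95
New det = -71 + 95 = 24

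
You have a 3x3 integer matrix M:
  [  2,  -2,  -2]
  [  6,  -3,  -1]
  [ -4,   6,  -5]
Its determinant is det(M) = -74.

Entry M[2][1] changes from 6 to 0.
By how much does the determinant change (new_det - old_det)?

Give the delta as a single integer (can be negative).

Answer: 60

Derivation:
Cofactor C_21 = -10
Entry delta = 0 - 6 = -6
Det delta = entry_delta * cofactor = -6 * -10 = 60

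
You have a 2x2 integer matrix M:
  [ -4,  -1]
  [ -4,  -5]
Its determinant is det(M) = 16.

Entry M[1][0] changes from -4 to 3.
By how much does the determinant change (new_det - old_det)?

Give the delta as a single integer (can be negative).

Cofactor C_10 = 1
Entry delta = 3 - -4 = 7
Det delta = entry_delta * cofactor = 7 * 1 = 7

Answer: 7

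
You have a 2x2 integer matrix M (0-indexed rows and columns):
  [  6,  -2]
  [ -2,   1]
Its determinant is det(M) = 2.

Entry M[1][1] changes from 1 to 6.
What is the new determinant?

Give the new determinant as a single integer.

det is linear in row 1: changing M[1][1] by delta changes det by delta * cofactor(1,1).
Cofactor C_11 = (-1)^(1+1) * minor(1,1) = 6
Entry delta = 6 - 1 = 5
Det delta = 5 * 6 = 30
New det = 2 + 30 = 32

Answer: 32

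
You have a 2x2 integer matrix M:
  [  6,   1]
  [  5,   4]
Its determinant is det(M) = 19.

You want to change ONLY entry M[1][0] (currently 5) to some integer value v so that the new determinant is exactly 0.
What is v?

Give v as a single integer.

det is linear in entry M[1][0]: det = old_det + (v - 5) * C_10
Cofactor C_10 = -1
Want det = 0: 19 + (v - 5) * -1 = 0
  (v - 5) = -19 / -1 = 19
  v = 5 + (19) = 24

Answer: 24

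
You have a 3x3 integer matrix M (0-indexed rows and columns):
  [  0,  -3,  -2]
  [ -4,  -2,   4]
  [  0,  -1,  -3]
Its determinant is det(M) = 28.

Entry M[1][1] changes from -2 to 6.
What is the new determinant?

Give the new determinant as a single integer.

det is linear in row 1: changing M[1][1] by delta changes det by delta * cofactor(1,1).
Cofactor C_11 = (-1)^(1+1) * minor(1,1) = 0
Entry delta = 6 - -2 = 8
Det delta = 8 * 0 = 0
New det = 28 + 0 = 28

Answer: 28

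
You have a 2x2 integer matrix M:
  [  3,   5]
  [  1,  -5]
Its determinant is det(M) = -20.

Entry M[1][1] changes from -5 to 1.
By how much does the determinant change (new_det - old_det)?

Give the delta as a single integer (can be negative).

Cofactor C_11 = 3
Entry delta = 1 - -5 = 6
Det delta = entry_delta * cofactor = 6 * 3 = 18

Answer: 18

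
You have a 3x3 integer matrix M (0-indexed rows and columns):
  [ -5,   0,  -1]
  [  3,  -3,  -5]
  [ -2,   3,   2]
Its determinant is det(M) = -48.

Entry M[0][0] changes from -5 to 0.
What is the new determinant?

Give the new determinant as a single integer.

Answer: -3

Derivation:
det is linear in row 0: changing M[0][0] by delta changes det by delta * cofactor(0,0).
Cofactor C_00 = (-1)^(0+0) * minor(0,0) = 9
Entry delta = 0 - -5 = 5
Det delta = 5 * 9 = 45
New det = -48 + 45 = -3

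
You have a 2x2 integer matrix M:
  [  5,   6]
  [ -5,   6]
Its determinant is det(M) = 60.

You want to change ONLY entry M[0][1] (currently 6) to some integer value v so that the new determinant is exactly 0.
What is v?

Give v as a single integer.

det is linear in entry M[0][1]: det = old_det + (v - 6) * C_01
Cofactor C_01 = 5
Want det = 0: 60 + (v - 6) * 5 = 0
  (v - 6) = -60 / 5 = -12
  v = 6 + (-12) = -6

Answer: -6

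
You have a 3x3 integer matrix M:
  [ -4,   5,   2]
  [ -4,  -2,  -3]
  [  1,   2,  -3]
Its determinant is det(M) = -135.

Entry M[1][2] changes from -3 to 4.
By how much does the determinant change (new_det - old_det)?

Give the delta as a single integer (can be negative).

Answer: 91

Derivation:
Cofactor C_12 = 13
Entry delta = 4 - -3 = 7
Det delta = entry_delta * cofactor = 7 * 13 = 91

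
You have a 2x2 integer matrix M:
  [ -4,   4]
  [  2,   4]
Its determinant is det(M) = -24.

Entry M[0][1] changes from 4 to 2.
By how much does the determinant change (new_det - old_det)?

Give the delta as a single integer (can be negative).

Answer: 4

Derivation:
Cofactor C_01 = -2
Entry delta = 2 - 4 = -2
Det delta = entry_delta * cofactor = -2 * -2 = 4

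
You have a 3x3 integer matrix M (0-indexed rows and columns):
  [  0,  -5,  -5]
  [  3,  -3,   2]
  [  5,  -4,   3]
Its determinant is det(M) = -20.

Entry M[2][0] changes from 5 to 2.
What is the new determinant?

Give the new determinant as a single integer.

det is linear in row 2: changing M[2][0] by delta changes det by delta * cofactor(2,0).
Cofactor C_20 = (-1)^(2+0) * minor(2,0) = -25
Entry delta = 2 - 5 = -3
Det delta = -3 * -25 = 75
New det = -20 + 75 = 55

Answer: 55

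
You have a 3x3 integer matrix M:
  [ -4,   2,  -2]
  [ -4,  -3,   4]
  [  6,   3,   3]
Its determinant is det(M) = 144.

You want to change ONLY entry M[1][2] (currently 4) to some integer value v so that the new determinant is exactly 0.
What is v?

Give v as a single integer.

det is linear in entry M[1][2]: det = old_det + (v - 4) * C_12
Cofactor C_12 = 24
Want det = 0: 144 + (v - 4) * 24 = 0
  (v - 4) = -144 / 24 = -6
  v = 4 + (-6) = -2

Answer: -2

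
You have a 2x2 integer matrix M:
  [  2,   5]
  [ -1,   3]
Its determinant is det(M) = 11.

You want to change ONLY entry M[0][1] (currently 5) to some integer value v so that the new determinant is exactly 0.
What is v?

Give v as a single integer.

det is linear in entry M[0][1]: det = old_det + (v - 5) * C_01
Cofactor C_01 = 1
Want det = 0: 11 + (v - 5) * 1 = 0
  (v - 5) = -11 / 1 = -11
  v = 5 + (-11) = -6

Answer: -6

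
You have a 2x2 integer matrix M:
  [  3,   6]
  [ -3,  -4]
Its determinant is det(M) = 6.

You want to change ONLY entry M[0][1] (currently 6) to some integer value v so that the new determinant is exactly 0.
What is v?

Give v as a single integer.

det is linear in entry M[0][1]: det = old_det + (v - 6) * C_01
Cofactor C_01 = 3
Want det = 0: 6 + (v - 6) * 3 = 0
  (v - 6) = -6 / 3 = -2
  v = 6 + (-2) = 4

Answer: 4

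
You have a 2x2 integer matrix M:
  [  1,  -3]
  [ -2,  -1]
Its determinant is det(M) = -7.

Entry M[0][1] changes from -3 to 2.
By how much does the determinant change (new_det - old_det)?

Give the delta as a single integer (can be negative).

Answer: 10

Derivation:
Cofactor C_01 = 2
Entry delta = 2 - -3 = 5
Det delta = entry_delta * cofactor = 5 * 2 = 10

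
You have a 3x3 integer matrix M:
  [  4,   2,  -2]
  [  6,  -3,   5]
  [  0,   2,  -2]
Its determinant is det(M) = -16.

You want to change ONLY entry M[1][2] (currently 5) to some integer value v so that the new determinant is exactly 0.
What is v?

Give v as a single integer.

Answer: 3

Derivation:
det is linear in entry M[1][2]: det = old_det + (v - 5) * C_12
Cofactor C_12 = -8
Want det = 0: -16 + (v - 5) * -8 = 0
  (v - 5) = 16 / -8 = -2
  v = 5 + (-2) = 3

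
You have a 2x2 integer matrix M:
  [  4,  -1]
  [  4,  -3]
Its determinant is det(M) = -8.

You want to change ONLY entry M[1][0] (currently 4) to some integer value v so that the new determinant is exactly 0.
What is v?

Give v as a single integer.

Answer: 12

Derivation:
det is linear in entry M[1][0]: det = old_det + (v - 4) * C_10
Cofactor C_10 = 1
Want det = 0: -8 + (v - 4) * 1 = 0
  (v - 4) = 8 / 1 = 8
  v = 4 + (8) = 12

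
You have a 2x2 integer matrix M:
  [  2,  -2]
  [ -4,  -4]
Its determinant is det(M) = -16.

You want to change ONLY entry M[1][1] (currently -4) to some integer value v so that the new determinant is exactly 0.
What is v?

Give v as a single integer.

Answer: 4

Derivation:
det is linear in entry M[1][1]: det = old_det + (v - -4) * C_11
Cofactor C_11 = 2
Want det = 0: -16 + (v - -4) * 2 = 0
  (v - -4) = 16 / 2 = 8
  v = -4 + (8) = 4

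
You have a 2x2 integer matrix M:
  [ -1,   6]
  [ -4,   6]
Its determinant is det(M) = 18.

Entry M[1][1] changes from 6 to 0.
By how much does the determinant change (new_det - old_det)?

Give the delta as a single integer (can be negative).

Answer: 6

Derivation:
Cofactor C_11 = -1
Entry delta = 0 - 6 = -6
Det delta = entry_delta * cofactor = -6 * -1 = 6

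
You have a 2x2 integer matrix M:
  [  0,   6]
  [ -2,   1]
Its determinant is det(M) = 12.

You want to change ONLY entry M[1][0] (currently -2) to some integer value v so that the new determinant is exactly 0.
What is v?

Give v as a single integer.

det is linear in entry M[1][0]: det = old_det + (v - -2) * C_10
Cofactor C_10 = -6
Want det = 0: 12 + (v - -2) * -6 = 0
  (v - -2) = -12 / -6 = 2
  v = -2 + (2) = 0

Answer: 0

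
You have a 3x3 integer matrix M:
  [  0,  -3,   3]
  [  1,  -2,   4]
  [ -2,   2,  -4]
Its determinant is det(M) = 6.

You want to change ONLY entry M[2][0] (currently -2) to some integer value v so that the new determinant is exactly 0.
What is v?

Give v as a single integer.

det is linear in entry M[2][0]: det = old_det + (v - -2) * C_20
Cofactor C_20 = -6
Want det = 0: 6 + (v - -2) * -6 = 0
  (v - -2) = -6 / -6 = 1
  v = -2 + (1) = -1

Answer: -1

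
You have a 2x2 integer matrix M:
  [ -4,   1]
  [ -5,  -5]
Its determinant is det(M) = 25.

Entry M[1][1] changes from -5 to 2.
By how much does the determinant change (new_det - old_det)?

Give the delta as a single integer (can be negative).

Answer: -28

Derivation:
Cofactor C_11 = -4
Entry delta = 2 - -5 = 7
Det delta = entry_delta * cofactor = 7 * -4 = -28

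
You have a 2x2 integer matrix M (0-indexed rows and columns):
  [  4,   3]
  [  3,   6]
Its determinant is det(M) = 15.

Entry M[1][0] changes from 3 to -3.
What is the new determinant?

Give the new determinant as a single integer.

det is linear in row 1: changing M[1][0] by delta changes det by delta * cofactor(1,0).
Cofactor C_10 = (-1)^(1+0) * minor(1,0) = -3
Entry delta = -3 - 3 = -6
Det delta = -6 * -3 = 18
New det = 15 + 18 = 33

Answer: 33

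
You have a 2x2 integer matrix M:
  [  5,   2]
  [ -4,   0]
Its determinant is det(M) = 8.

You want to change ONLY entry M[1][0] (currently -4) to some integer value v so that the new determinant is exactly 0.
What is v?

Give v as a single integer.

Answer: 0

Derivation:
det is linear in entry M[1][0]: det = old_det + (v - -4) * C_10
Cofactor C_10 = -2
Want det = 0: 8 + (v - -4) * -2 = 0
  (v - -4) = -8 / -2 = 4
  v = -4 + (4) = 0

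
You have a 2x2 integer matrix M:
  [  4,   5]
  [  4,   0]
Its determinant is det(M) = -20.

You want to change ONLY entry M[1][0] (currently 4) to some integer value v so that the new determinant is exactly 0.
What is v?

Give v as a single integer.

det is linear in entry M[1][0]: det = old_det + (v - 4) * C_10
Cofactor C_10 = -5
Want det = 0: -20 + (v - 4) * -5 = 0
  (v - 4) = 20 / -5 = -4
  v = 4 + (-4) = 0

Answer: 0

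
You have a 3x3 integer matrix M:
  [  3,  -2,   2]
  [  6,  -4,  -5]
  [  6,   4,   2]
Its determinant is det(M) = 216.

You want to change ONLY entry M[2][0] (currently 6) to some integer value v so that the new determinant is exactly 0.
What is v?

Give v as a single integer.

det is linear in entry M[2][0]: det = old_det + (v - 6) * C_20
Cofactor C_20 = 18
Want det = 0: 216 + (v - 6) * 18 = 0
  (v - 6) = -216 / 18 = -12
  v = 6 + (-12) = -6

Answer: -6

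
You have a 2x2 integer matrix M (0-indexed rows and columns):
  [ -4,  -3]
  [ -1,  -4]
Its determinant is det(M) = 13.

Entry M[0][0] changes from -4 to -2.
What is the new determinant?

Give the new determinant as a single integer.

Answer: 5

Derivation:
det is linear in row 0: changing M[0][0] by delta changes det by delta * cofactor(0,0).
Cofactor C_00 = (-1)^(0+0) * minor(0,0) = -4
Entry delta = -2 - -4 = 2
Det delta = 2 * -4 = -8
New det = 13 + -8 = 5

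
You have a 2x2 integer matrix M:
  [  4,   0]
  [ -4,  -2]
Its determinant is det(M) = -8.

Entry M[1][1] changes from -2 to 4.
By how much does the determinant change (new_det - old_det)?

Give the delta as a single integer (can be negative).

Answer: 24

Derivation:
Cofactor C_11 = 4
Entry delta = 4 - -2 = 6
Det delta = entry_delta * cofactor = 6 * 4 = 24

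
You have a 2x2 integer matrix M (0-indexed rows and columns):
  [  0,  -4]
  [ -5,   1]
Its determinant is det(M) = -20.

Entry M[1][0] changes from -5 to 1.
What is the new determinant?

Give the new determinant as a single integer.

Answer: 4

Derivation:
det is linear in row 1: changing M[1][0] by delta changes det by delta * cofactor(1,0).
Cofactor C_10 = (-1)^(1+0) * minor(1,0) = 4
Entry delta = 1 - -5 = 6
Det delta = 6 * 4 = 24
New det = -20 + 24 = 4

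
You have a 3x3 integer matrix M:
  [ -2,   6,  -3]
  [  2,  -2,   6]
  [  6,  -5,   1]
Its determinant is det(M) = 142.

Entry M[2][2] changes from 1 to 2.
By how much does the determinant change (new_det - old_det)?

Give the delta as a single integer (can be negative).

Cofactor C_22 = -8
Entry delta = 2 - 1 = 1
Det delta = entry_delta * cofactor = 1 * -8 = -8

Answer: -8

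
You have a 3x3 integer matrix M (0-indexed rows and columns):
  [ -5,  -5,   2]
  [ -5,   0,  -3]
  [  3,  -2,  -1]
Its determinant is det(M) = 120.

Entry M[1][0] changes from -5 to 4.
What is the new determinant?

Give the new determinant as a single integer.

det is linear in row 1: changing M[1][0] by delta changes det by delta * cofactor(1,0).
Cofactor C_10 = (-1)^(1+0) * minor(1,0) = -9
Entry delta = 4 - -5 = 9
Det delta = 9 * -9 = -81
New det = 120 + -81 = 39

Answer: 39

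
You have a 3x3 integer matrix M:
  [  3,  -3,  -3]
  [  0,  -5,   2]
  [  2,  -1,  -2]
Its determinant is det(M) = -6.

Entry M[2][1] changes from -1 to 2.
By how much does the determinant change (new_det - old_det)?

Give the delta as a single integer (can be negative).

Answer: -18

Derivation:
Cofactor C_21 = -6
Entry delta = 2 - -1 = 3
Det delta = entry_delta * cofactor = 3 * -6 = -18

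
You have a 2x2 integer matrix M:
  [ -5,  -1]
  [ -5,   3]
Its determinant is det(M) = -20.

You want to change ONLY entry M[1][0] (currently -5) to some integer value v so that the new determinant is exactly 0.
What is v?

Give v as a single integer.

det is linear in entry M[1][0]: det = old_det + (v - -5) * C_10
Cofactor C_10 = 1
Want det = 0: -20 + (v - -5) * 1 = 0
  (v - -5) = 20 / 1 = 20
  v = -5 + (20) = 15

Answer: 15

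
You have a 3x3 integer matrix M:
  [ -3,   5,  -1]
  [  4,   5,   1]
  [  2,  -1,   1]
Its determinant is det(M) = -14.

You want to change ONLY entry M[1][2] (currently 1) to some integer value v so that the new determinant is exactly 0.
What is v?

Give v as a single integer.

Answer: 3

Derivation:
det is linear in entry M[1][2]: det = old_det + (v - 1) * C_12
Cofactor C_12 = 7
Want det = 0: -14 + (v - 1) * 7 = 0
  (v - 1) = 14 / 7 = 2
  v = 1 + (2) = 3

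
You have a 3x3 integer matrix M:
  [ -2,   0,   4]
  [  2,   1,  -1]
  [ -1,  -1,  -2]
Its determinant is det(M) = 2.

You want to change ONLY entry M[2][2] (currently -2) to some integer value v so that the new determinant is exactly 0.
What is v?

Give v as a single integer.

Answer: -1

Derivation:
det is linear in entry M[2][2]: det = old_det + (v - -2) * C_22
Cofactor C_22 = -2
Want det = 0: 2 + (v - -2) * -2 = 0
  (v - -2) = -2 / -2 = 1
  v = -2 + (1) = -1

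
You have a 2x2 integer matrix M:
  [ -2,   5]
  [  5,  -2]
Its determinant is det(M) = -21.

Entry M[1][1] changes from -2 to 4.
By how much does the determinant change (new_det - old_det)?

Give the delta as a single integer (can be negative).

Answer: -12

Derivation:
Cofactor C_11 = -2
Entry delta = 4 - -2 = 6
Det delta = entry_delta * cofactor = 6 * -2 = -12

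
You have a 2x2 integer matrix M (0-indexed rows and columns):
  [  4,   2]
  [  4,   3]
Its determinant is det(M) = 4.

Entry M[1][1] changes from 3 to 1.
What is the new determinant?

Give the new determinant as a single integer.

Answer: -4

Derivation:
det is linear in row 1: changing M[1][1] by delta changes det by delta * cofactor(1,1).
Cofactor C_11 = (-1)^(1+1) * minor(1,1) = 4
Entry delta = 1 - 3 = -2
Det delta = -2 * 4 = -8
New det = 4 + -8 = -4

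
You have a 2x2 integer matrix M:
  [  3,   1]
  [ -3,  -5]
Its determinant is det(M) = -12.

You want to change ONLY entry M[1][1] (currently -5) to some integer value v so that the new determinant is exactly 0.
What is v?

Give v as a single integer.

det is linear in entry M[1][1]: det = old_det + (v - -5) * C_11
Cofactor C_11 = 3
Want det = 0: -12 + (v - -5) * 3 = 0
  (v - -5) = 12 / 3 = 4
  v = -5 + (4) = -1

Answer: -1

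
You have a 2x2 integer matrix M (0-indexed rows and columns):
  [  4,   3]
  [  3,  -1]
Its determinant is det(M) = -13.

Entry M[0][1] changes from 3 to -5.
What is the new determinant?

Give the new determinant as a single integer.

det is linear in row 0: changing M[0][1] by delta changes det by delta * cofactor(0,1).
Cofactor C_01 = (-1)^(0+1) * minor(0,1) = -3
Entry delta = -5 - 3 = -8
Det delta = -8 * -3 = 24
New det = -13 + 24 = 11

Answer: 11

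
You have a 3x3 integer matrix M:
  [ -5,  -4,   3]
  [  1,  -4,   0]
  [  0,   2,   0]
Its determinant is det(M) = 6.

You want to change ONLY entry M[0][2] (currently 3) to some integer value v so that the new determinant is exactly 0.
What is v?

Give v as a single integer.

Answer: 0

Derivation:
det is linear in entry M[0][2]: det = old_det + (v - 3) * C_02
Cofactor C_02 = 2
Want det = 0: 6 + (v - 3) * 2 = 0
  (v - 3) = -6 / 2 = -3
  v = 3 + (-3) = 0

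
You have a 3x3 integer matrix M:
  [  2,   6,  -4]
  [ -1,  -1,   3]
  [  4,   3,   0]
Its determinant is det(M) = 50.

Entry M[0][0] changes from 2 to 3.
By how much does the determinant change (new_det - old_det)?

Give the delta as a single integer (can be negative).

Answer: -9

Derivation:
Cofactor C_00 = -9
Entry delta = 3 - 2 = 1
Det delta = entry_delta * cofactor = 1 * -9 = -9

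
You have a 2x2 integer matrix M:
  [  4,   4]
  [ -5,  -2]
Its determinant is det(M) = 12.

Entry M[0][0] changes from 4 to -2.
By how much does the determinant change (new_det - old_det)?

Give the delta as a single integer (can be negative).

Answer: 12

Derivation:
Cofactor C_00 = -2
Entry delta = -2 - 4 = -6
Det delta = entry_delta * cofactor = -6 * -2 = 12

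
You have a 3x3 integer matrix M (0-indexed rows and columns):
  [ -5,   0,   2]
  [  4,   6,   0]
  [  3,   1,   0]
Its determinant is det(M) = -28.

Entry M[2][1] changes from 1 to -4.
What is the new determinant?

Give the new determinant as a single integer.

Answer: -68

Derivation:
det is linear in row 2: changing M[2][1] by delta changes det by delta * cofactor(2,1).
Cofactor C_21 = (-1)^(2+1) * minor(2,1) = 8
Entry delta = -4 - 1 = -5
Det delta = -5 * 8 = -40
New det = -28 + -40 = -68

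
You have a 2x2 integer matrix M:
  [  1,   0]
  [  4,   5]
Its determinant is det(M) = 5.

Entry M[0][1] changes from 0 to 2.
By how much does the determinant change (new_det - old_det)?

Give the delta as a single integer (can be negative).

Cofactor C_01 = -4
Entry delta = 2 - 0 = 2
Det delta = entry_delta * cofactor = 2 * -4 = -8

Answer: -8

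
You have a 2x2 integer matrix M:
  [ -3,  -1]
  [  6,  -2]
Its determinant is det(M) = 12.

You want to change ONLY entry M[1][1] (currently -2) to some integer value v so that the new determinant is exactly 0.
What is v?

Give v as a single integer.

Answer: 2

Derivation:
det is linear in entry M[1][1]: det = old_det + (v - -2) * C_11
Cofactor C_11 = -3
Want det = 0: 12 + (v - -2) * -3 = 0
  (v - -2) = -12 / -3 = 4
  v = -2 + (4) = 2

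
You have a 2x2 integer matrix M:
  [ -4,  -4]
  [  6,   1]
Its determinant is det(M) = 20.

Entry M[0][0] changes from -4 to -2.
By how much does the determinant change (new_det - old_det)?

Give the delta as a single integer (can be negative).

Answer: 2

Derivation:
Cofactor C_00 = 1
Entry delta = -2 - -4 = 2
Det delta = entry_delta * cofactor = 2 * 1 = 2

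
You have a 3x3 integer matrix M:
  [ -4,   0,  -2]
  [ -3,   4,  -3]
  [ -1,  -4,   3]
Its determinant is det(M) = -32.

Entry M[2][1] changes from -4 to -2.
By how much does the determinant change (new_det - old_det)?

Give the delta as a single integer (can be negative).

Answer: -12

Derivation:
Cofactor C_21 = -6
Entry delta = -2 - -4 = 2
Det delta = entry_delta * cofactor = 2 * -6 = -12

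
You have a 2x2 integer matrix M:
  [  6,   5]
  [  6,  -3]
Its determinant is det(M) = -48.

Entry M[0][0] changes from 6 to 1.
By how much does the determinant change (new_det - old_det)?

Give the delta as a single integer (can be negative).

Cofactor C_00 = -3
Entry delta = 1 - 6 = -5
Det delta = entry_delta * cofactor = -5 * -3 = 15

Answer: 15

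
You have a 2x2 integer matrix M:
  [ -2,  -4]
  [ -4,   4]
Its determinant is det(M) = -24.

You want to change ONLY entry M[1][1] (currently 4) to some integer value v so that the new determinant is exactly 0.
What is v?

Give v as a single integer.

Answer: -8

Derivation:
det is linear in entry M[1][1]: det = old_det + (v - 4) * C_11
Cofactor C_11 = -2
Want det = 0: -24 + (v - 4) * -2 = 0
  (v - 4) = 24 / -2 = -12
  v = 4 + (-12) = -8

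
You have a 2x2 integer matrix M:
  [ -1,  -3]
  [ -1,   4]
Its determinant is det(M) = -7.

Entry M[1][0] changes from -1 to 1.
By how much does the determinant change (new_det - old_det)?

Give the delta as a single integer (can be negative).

Cofactor C_10 = 3
Entry delta = 1 - -1 = 2
Det delta = entry_delta * cofactor = 2 * 3 = 6

Answer: 6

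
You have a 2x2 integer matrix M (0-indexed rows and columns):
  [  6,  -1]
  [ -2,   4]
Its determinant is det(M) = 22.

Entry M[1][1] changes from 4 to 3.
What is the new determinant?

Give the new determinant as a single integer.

det is linear in row 1: changing M[1][1] by delta changes det by delta * cofactor(1,1).
Cofactor C_11 = (-1)^(1+1) * minor(1,1) = 6
Entry delta = 3 - 4 = -1
Det delta = -1 * 6 = -6
New det = 22 + -6 = 16

Answer: 16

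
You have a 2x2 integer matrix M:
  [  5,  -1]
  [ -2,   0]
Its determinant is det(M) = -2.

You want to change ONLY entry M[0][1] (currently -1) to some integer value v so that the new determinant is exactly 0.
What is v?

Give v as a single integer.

det is linear in entry M[0][1]: det = old_det + (v - -1) * C_01
Cofactor C_01 = 2
Want det = 0: -2 + (v - -1) * 2 = 0
  (v - -1) = 2 / 2 = 1
  v = -1 + (1) = 0

Answer: 0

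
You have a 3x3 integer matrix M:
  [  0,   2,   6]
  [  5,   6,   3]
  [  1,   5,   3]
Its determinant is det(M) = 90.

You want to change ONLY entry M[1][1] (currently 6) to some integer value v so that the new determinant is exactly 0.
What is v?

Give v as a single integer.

Answer: 21

Derivation:
det is linear in entry M[1][1]: det = old_det + (v - 6) * C_11
Cofactor C_11 = -6
Want det = 0: 90 + (v - 6) * -6 = 0
  (v - 6) = -90 / -6 = 15
  v = 6 + (15) = 21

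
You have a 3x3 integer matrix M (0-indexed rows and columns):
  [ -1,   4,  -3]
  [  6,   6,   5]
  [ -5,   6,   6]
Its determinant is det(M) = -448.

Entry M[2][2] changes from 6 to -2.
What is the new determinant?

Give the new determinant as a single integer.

Answer: -208

Derivation:
det is linear in row 2: changing M[2][2] by delta changes det by delta * cofactor(2,2).
Cofactor C_22 = (-1)^(2+2) * minor(2,2) = -30
Entry delta = -2 - 6 = -8
Det delta = -8 * -30 = 240
New det = -448 + 240 = -208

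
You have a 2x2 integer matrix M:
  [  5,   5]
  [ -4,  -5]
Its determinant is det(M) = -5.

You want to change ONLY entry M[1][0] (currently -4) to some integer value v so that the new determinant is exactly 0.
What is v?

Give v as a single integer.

det is linear in entry M[1][0]: det = old_det + (v - -4) * C_10
Cofactor C_10 = -5
Want det = 0: -5 + (v - -4) * -5 = 0
  (v - -4) = 5 / -5 = -1
  v = -4 + (-1) = -5

Answer: -5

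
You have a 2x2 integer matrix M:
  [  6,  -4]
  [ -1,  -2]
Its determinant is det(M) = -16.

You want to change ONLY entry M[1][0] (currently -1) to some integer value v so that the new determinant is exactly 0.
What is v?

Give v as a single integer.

Answer: 3

Derivation:
det is linear in entry M[1][0]: det = old_det + (v - -1) * C_10
Cofactor C_10 = 4
Want det = 0: -16 + (v - -1) * 4 = 0
  (v - -1) = 16 / 4 = 4
  v = -1 + (4) = 3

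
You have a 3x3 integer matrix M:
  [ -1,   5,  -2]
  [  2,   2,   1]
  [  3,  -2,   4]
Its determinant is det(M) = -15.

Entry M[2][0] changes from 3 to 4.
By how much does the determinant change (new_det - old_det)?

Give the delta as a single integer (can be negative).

Answer: 9

Derivation:
Cofactor C_20 = 9
Entry delta = 4 - 3 = 1
Det delta = entry_delta * cofactor = 1 * 9 = 9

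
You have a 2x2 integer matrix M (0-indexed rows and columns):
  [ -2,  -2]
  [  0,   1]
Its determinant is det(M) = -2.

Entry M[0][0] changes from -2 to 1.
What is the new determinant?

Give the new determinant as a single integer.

Answer: 1

Derivation:
det is linear in row 0: changing M[0][0] by delta changes det by delta * cofactor(0,0).
Cofactor C_00 = (-1)^(0+0) * minor(0,0) = 1
Entry delta = 1 - -2 = 3
Det delta = 3 * 1 = 3
New det = -2 + 3 = 1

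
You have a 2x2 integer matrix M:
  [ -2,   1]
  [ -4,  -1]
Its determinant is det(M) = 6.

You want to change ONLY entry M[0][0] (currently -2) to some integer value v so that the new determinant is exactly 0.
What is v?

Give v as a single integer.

det is linear in entry M[0][0]: det = old_det + (v - -2) * C_00
Cofactor C_00 = -1
Want det = 0: 6 + (v - -2) * -1 = 0
  (v - -2) = -6 / -1 = 6
  v = -2 + (6) = 4

Answer: 4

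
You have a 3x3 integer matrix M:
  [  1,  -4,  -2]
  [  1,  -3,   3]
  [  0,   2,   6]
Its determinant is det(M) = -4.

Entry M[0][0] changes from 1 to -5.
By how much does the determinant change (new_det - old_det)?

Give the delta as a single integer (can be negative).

Answer: 144

Derivation:
Cofactor C_00 = -24
Entry delta = -5 - 1 = -6
Det delta = entry_delta * cofactor = -6 * -24 = 144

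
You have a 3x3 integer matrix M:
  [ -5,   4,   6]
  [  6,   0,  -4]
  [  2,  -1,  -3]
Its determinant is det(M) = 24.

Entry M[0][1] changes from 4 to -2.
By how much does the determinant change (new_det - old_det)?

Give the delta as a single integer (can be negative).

Answer: -60

Derivation:
Cofactor C_01 = 10
Entry delta = -2 - 4 = -6
Det delta = entry_delta * cofactor = -6 * 10 = -60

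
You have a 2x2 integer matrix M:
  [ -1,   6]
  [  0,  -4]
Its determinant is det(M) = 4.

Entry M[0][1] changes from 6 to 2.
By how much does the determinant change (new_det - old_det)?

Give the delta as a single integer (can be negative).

Answer: 0

Derivation:
Cofactor C_01 = 0
Entry delta = 2 - 6 = -4
Det delta = entry_delta * cofactor = -4 * 0 = 0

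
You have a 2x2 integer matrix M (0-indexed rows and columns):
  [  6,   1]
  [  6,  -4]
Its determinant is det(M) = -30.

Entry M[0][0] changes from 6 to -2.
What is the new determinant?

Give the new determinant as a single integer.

Answer: 2

Derivation:
det is linear in row 0: changing M[0][0] by delta changes det by delta * cofactor(0,0).
Cofactor C_00 = (-1)^(0+0) * minor(0,0) = -4
Entry delta = -2 - 6 = -8
Det delta = -8 * -4 = 32
New det = -30 + 32 = 2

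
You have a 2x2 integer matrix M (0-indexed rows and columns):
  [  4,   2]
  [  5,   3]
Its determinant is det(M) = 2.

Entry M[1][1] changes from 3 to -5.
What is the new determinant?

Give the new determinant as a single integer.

Answer: -30

Derivation:
det is linear in row 1: changing M[1][1] by delta changes det by delta * cofactor(1,1).
Cofactor C_11 = (-1)^(1+1) * minor(1,1) = 4
Entry delta = -5 - 3 = -8
Det delta = -8 * 4 = -32
New det = 2 + -32 = -30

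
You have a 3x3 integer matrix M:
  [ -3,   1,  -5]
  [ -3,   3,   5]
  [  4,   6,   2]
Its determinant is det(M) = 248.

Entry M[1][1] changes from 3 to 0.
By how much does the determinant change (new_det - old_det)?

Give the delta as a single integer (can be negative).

Cofactor C_11 = 14
Entry delta = 0 - 3 = -3
Det delta = entry_delta * cofactor = -3 * 14 = -42

Answer: -42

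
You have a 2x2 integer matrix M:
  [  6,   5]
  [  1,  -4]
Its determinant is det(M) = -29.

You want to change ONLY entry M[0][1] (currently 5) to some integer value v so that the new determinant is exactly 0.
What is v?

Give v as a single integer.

Answer: -24

Derivation:
det is linear in entry M[0][1]: det = old_det + (v - 5) * C_01
Cofactor C_01 = -1
Want det = 0: -29 + (v - 5) * -1 = 0
  (v - 5) = 29 / -1 = -29
  v = 5 + (-29) = -24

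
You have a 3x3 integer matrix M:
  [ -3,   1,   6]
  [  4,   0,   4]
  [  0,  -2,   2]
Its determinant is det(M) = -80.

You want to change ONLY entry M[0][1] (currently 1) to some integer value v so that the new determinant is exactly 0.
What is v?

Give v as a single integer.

det is linear in entry M[0][1]: det = old_det + (v - 1) * C_01
Cofactor C_01 = -8
Want det = 0: -80 + (v - 1) * -8 = 0
  (v - 1) = 80 / -8 = -10
  v = 1 + (-10) = -9

Answer: -9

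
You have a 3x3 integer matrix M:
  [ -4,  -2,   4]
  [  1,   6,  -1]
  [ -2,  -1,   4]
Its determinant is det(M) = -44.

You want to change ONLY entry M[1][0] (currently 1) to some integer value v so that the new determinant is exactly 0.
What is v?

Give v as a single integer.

Answer: 12

Derivation:
det is linear in entry M[1][0]: det = old_det + (v - 1) * C_10
Cofactor C_10 = 4
Want det = 0: -44 + (v - 1) * 4 = 0
  (v - 1) = 44 / 4 = 11
  v = 1 + (11) = 12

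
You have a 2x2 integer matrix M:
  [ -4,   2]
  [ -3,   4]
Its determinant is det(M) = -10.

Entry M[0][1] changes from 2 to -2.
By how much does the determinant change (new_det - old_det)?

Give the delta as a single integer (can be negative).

Answer: -12

Derivation:
Cofactor C_01 = 3
Entry delta = -2 - 2 = -4
Det delta = entry_delta * cofactor = -4 * 3 = -12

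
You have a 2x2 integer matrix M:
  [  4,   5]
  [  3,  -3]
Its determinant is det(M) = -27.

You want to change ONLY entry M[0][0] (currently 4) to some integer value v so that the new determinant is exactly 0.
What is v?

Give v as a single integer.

Answer: -5

Derivation:
det is linear in entry M[0][0]: det = old_det + (v - 4) * C_00
Cofactor C_00 = -3
Want det = 0: -27 + (v - 4) * -3 = 0
  (v - 4) = 27 / -3 = -9
  v = 4 + (-9) = -5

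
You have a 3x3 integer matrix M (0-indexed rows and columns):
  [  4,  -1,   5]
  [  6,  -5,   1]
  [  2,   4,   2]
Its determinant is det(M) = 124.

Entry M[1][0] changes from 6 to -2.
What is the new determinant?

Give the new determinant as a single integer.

det is linear in row 1: changing M[1][0] by delta changes det by delta * cofactor(1,0).
Cofactor C_10 = (-1)^(1+0) * minor(1,0) = 22
Entry delta = -2 - 6 = -8
Det delta = -8 * 22 = -176
New det = 124 + -176 = -52

Answer: -52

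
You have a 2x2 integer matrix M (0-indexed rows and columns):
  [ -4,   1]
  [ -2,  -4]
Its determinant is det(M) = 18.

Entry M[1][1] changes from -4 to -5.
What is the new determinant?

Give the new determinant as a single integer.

Answer: 22

Derivation:
det is linear in row 1: changing M[1][1] by delta changes det by delta * cofactor(1,1).
Cofactor C_11 = (-1)^(1+1) * minor(1,1) = -4
Entry delta = -5 - -4 = -1
Det delta = -1 * -4 = 4
New det = 18 + 4 = 22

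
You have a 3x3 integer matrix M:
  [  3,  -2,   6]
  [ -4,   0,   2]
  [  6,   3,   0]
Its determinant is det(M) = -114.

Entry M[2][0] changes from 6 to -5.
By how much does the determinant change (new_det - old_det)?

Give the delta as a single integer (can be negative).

Cofactor C_20 = -4
Entry delta = -5 - 6 = -11
Det delta = entry_delta * cofactor = -11 * -4 = 44

Answer: 44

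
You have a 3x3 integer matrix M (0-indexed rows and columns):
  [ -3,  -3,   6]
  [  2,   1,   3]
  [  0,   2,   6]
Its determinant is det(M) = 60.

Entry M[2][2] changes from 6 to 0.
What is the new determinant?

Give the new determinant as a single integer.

Answer: 42

Derivation:
det is linear in row 2: changing M[2][2] by delta changes det by delta * cofactor(2,2).
Cofactor C_22 = (-1)^(2+2) * minor(2,2) = 3
Entry delta = 0 - 6 = -6
Det delta = -6 * 3 = -18
New det = 60 + -18 = 42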